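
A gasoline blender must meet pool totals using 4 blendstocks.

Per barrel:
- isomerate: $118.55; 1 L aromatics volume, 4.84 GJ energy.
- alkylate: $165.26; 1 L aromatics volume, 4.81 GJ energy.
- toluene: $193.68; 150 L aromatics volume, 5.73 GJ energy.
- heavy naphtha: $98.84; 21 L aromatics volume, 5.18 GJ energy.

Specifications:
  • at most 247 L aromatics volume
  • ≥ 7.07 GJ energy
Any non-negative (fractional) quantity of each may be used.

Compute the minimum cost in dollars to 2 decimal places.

$134.90

This is a linear program. Let x1 = barrels of isomerate, x2 = barrels of alkylate, x3 = barrels of toluene, x4 = barrels of heavy naphtha.
Minimize 118.55x1 + 165.26x2 + 193.68x3 + 98.84x4 subject to:
  1x1 + 1x2 + 150x3 + 21x4 ≤ 247   (aromatics volume)
  4.84x1 + 4.81x2 + 5.73x3 + 5.18x4 ≥ 7.07   (energy)
  x1, x2, x3, x4 ≥ 0.
At the optimum only heavy naphtha is positive (isomerate, alkylate, toluene = 0). The energy requirement is met with equality.
Solving gives x4 = 1.36486.
Cost = 98.84·1.36486 = 134.9028.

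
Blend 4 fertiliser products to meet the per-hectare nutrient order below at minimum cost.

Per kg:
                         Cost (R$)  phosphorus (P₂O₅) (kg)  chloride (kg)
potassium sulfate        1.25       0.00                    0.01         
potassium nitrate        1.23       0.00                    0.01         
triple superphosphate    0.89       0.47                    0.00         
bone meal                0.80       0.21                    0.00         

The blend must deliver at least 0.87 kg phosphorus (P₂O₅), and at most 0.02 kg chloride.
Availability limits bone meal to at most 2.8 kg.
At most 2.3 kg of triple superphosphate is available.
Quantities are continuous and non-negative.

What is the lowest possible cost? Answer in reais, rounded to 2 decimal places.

Let x1 = kg of potassium sulfate, x2 = kg of potassium nitrate, x3 = kg of triple superphosphate, x4 = kg of bone meal.
Minimise 1.25x1 + 1.23x2 + 0.89x3 + 0.8x4 s.t.:
  0.47x3 + 0.21x4 ≥ 0.87   (phosphorus (P₂O₅))
  0.01x1 + 0.01x2 ≤ 0.02   (chloride)
  x4 ≤ 2.8
  x3 ≤ 2.3
  x1, x2, x3, x4 ≥ 0.
At the optimum only triple superphosphate is positive (potassium sulfate, potassium nitrate, bone meal = 0). Binding constraint: phosphorus (P₂O₅).
That vertex is x3 = 1.851.
Hence cost = 0.89·1.851 = R$1.6474.

R$1.65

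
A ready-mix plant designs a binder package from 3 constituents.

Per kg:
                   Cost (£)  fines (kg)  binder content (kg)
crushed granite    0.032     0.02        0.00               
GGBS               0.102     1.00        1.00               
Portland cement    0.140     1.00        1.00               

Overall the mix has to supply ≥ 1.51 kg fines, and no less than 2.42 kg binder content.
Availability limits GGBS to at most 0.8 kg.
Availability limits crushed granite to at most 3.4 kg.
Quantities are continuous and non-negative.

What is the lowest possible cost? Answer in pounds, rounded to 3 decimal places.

£0.308

Let x1 = kg of crushed granite, x2 = kg of GGBS, x3 = kg of Portland cement.
Minimise 0.032x1 + 0.102x2 + 0.14x3 subject to:
  0.02x1 + 1x2 + 1x3 ≥ 1.51   (fines)
  1x2 + 1x3 ≥ 2.42   (binder content)
  x2 ≤ 0.8
  x1 ≤ 3.4
  x1, x2, x3 ≥ 0.
At the optimum only GGBS, Portland cement are positive (crushed granite = 0). There the binder content and the GGBS cap constraints are tight.
That vertex is x2 = 0.8, x3 = 1.62.
Total cost: 0.102·0.8 + 0.14·1.62 = 0.30840.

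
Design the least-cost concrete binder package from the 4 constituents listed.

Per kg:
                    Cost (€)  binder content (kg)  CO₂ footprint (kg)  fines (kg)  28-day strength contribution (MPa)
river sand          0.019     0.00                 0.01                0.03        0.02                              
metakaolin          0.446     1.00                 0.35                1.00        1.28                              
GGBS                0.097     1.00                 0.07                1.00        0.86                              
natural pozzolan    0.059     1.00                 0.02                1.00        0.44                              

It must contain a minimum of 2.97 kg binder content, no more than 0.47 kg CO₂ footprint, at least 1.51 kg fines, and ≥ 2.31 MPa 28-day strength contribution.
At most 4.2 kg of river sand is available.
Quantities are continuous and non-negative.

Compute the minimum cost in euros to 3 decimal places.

€0.266

This is a linear program. Let x1 = kg of river sand, x2 = kg of metakaolin, x3 = kg of GGBS, x4 = kg of natural pozzolan.
min 0.019x1 + 0.446x2 + 0.097x3 + 0.059x4 with:
  1x2 + 1x3 + 1x4 ≥ 2.97   (binder content)
  0.01x1 + 0.35x2 + 0.07x3 + 0.02x4 ≤ 0.47   (CO₂ footprint)
  0.03x1 + 1x2 + 1x3 + 1x4 ≥ 1.51   (fines)
  0.02x1 + 1.28x2 + 0.86x3 + 0.44x4 ≥ 2.31   (28-day strength contribution)
  x1 ≤ 4.2
  x1, x2, x3, x4 ≥ 0.
The minimum-cost mix takes nothing from river sand, metakaolin — only GGBS, natural pozzolan. The binder content and 28-day strength contribution requirements are met with equality.
Optimal quantities: GGBS = 2.389 kg, natural pozzolan = 0.5814 kg.
Hence cost = 0.097·2.389 + 0.059·0.5814 = €0.26604.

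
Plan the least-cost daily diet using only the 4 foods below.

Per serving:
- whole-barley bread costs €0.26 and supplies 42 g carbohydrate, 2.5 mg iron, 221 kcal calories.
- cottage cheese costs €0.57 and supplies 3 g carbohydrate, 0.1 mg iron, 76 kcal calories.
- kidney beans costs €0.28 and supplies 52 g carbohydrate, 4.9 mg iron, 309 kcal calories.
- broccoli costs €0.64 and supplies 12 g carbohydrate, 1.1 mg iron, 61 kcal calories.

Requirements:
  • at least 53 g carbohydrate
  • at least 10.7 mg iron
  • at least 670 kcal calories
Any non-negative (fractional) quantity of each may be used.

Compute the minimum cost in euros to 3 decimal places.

€0.611

Set it up as a linear program. Let x1 = servings of whole-barley bread, x2 = servings of cottage cheese, x3 = servings of kidney beans, x4 = servings of broccoli.
min 0.26x1 + 0.57x2 + 0.28x3 + 0.64x4 subject to:
  42x1 + 3x2 + 52x3 + 12x4 ≥ 53   (carbohydrate)
  2.5x1 + 0.1x2 + 4.9x3 + 1.1x4 ≥ 10.7   (iron)
  221x1 + 76x2 + 309x3 + 61x4 ≥ 670   (calories)
  x1, x2, x3, x4 ≥ 0.
The optimal basis is {kidney beans}; whole-barley bread, cottage cheese, broccoli drop out. The iron requirement is met with equality.
That vertex is x3 = 2.1837.
Total cost: 0.28·2.1837 = 0.61144.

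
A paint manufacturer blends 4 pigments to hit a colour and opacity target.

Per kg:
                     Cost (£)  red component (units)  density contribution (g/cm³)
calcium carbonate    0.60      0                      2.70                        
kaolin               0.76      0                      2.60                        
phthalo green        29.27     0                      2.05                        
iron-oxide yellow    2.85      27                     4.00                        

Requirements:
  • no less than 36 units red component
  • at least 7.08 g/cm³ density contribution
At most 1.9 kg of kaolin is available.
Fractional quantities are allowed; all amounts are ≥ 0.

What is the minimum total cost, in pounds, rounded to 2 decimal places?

Treat it as an LP. Let x1 = kg of calcium carbonate, x2 = kg of kaolin, x3 = kg of phthalo green, x4 = kg of iron-oxide yellow.
Minimise 0.6x1 + 0.76x2 + 29.27x3 + 2.85x4 subject to:
  27x4 ≥ 36   (red component)
  2.7x1 + 2.6x2 + 2.05x3 + 4x4 ≥ 7.08   (density contribution)
  x2 ≤ 1.9
  x1, x2, x3, x4 ≥ 0.
The optimal basis is {calcium carbonate, iron-oxide yellow}; kaolin, phthalo green drop out. Binding constraints: red component and density contribution.
That vertex is x1 = 0.6469, x4 = 1.333.
Total cost: 0.6·0.6469 + 2.85·1.333 = 4.1872.

£4.19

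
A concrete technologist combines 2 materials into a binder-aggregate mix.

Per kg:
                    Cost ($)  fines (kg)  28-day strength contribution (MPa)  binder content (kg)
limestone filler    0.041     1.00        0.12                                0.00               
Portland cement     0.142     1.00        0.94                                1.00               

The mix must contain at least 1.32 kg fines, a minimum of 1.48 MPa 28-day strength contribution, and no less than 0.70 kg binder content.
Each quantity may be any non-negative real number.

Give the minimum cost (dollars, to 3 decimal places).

Set it up as a linear program. Let x1 = kg of limestone filler, x2 = kg of Portland cement.
min 0.041x1 + 0.142x2 s.t.:
  1x1 + 1x2 ≥ 1.32   (fines)
  0.12x1 + 0.94x2 ≥ 1.48   (28-day strength contribution)
  1x2 ≥ 0.7   (binder content)
  x1, x2 ≥ 0.
At the optimum only Portland cement is positive (limestone filler = 0). There the 28-day strength contribution constraint is tight.
So Portland cement = 1.574 kg.
Objective = 0.142·1.574 = 0.22351.

$0.224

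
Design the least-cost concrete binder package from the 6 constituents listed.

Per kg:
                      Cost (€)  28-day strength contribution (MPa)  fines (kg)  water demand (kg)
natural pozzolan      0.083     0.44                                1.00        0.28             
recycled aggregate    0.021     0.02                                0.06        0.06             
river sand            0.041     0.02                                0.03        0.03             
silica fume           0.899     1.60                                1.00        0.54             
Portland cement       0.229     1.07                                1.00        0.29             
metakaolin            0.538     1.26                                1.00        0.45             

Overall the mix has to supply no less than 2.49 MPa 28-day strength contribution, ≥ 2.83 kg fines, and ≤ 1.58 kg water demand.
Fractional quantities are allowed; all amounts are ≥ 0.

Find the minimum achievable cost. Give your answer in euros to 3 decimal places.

This is a linear program. Let x1 = kg of natural pozzolan, x2 = kg of recycled aggregate, x3 = kg of river sand, x4 = kg of silica fume, x5 = kg of Portland cement, x6 = kg of metakaolin.
Minimize 0.083x1 + 0.021x2 + 0.041x3 + 0.899x4 + 0.229x5 + 0.538x6 s.t.:
  0.44x1 + 0.02x2 + 0.02x3 + 1.6x4 + 1.07x5 + 1.26x6 ≥ 2.49   (28-day strength contribution)
  1x1 + 0.06x2 + 0.03x3 + 1x4 + 1x5 + 1x6 ≥ 2.83   (fines)
  0.28x1 + 0.06x2 + 0.03x3 + 0.54x4 + 0.29x5 + 0.45x6 ≤ 1.58   (water demand)
  x1, x2, x3, x4, x5, x6 ≥ 0.
At the optimum only natural pozzolan, Portland cement are positive (recycled aggregate, river sand, silica fume, metakaolin = 0). There the 28-day strength contribution and water demand constraints are tight.
Optimal quantities: natural pozzolan = 5.631 kg, Portland cement = 0.01163 kg.
Cost = 0.083·5.631 + 0.229·0.01163 = 0.47004.

€0.470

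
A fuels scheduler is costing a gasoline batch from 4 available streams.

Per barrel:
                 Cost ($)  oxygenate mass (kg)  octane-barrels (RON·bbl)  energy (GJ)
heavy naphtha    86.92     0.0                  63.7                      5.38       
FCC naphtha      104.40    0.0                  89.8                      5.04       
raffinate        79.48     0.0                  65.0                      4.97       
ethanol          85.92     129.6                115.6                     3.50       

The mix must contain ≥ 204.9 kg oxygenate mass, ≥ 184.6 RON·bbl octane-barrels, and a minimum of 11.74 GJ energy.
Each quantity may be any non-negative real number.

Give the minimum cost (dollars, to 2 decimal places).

$235.09

This is a linear program. Let x1 = barrels of heavy naphtha, x2 = barrels of FCC naphtha, x3 = barrels of raffinate, x4 = barrels of ethanol.
Minimize 86.92x1 + 104.4x2 + 79.48x3 + 85.92x4 s.t.:
  129.6x4 ≥ 204.9   (oxygenate mass)
  63.7x1 + 89.8x2 + 65x3 + 115.6x4 ≥ 184.6   (octane-barrels)
  5.38x1 + 5.04x2 + 4.97x3 + 3.5x4 ≥ 11.74   (energy)
  x1, x2, x3, x4 ≥ 0.
The minimum-cost mix takes nothing from heavy naphtha, FCC naphtha — only raffinate, ethanol. There the oxygenate mass and energy constraints are tight.
That vertex is x3 = 1.2488, x4 = 1.581.
Total cost: 79.48·1.2488 + 85.92·1.581 = 235.0941.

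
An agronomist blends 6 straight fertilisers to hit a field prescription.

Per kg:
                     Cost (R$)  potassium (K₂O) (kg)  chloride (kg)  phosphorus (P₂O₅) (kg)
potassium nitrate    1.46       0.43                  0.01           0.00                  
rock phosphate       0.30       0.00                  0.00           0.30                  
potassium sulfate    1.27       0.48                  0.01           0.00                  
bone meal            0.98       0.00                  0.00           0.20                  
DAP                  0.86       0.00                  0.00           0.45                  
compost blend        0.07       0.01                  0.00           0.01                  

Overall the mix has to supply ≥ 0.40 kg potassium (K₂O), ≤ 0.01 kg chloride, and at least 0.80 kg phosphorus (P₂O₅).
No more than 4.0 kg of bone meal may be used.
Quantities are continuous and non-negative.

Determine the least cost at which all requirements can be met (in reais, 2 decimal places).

R$1.86

Let x1 = kg of potassium nitrate, x2 = kg of rock phosphate, x3 = kg of potassium sulfate, x4 = kg of bone meal, x5 = kg of DAP, x6 = kg of compost blend.
Minimise 1.46x1 + 0.3x2 + 1.27x3 + 0.98x4 + 0.86x5 + 0.07x6 with:
  0.43x1 + 0.48x3 + 0.01x6 ≥ 0.4   (potassium (K₂O))
  0.01x1 + 0.01x3 ≤ 0.01   (chloride)
  0.3x2 + 0.2x4 + 0.45x5 + 0.01x6 ≥ 0.8   (phosphorus (P₂O₅))
  x4 ≤ 4
  x1, x2, x3, x4, x5, x6 ≥ 0.
The cheapest feasible vertex uses only rock phosphate, potassium sulfate; potassium nitrate, bone meal, DAP, compost blend are not used. The potassium (K₂O) and phosphorus (P₂O₅) requirements are met with equality.
So rock phosphate = 2.667 kg, potassium sulfate = 0.8333 kg.
Hence cost = 0.3·2.667 + 1.27·0.8333 = R$1.8584.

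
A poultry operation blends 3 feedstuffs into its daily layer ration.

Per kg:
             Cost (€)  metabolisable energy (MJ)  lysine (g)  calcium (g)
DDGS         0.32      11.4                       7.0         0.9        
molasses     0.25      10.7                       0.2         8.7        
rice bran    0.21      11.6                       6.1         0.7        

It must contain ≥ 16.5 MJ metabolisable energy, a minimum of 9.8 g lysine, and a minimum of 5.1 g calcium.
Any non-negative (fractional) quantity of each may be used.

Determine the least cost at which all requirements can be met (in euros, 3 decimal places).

€0.449

Let x1 = kg of DDGS, x2 = kg of molasses, x3 = kg of rice bran.
Minimise 0.32x1 + 0.25x2 + 0.21x3 with:
  11.4x1 + 10.7x2 + 11.6x3 ≥ 16.5   (metabolisable energy)
  7x1 + 0.2x2 + 6.1x3 ≥ 9.8   (lysine)
  0.9x1 + 8.7x2 + 0.7x3 ≥ 5.1   (calcium)
  x1, x2, x3 ≥ 0.
The cheapest feasible vertex uses only molasses, rice bran; DDGS is not used. Binding constraints: lysine and calcium.
So molasses = 0.4582 kg, rice bran = 1.592 kg.
Total cost: 0.25·0.4582 + 0.21·1.592 = 0.44887.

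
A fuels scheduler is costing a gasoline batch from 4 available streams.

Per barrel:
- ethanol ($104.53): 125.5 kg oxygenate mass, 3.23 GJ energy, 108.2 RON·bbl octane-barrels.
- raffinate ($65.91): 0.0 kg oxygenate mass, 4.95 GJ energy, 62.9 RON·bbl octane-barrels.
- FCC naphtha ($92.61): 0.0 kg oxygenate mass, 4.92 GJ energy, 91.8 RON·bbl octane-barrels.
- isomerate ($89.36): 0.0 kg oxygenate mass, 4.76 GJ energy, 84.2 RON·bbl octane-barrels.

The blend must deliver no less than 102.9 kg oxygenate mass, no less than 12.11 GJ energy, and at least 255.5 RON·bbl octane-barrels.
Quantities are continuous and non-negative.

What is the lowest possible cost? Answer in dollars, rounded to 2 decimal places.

Treat it as an LP. Let x1 = barrels of ethanol, x2 = barrels of raffinate, x3 = barrels of FCC naphtha, x4 = barrels of isomerate.
Minimize 104.53x1 + 65.91x2 + 92.61x3 + 89.36x4 with:
  125.5x1 ≥ 102.9   (oxygenate mass)
  3.23x1 + 4.95x2 + 4.92x3 + 4.76x4 ≥ 12.11   (energy)
  108.2x1 + 62.9x2 + 91.8x3 + 84.2x4 ≥ 255.5   (octane-barrels)
  x1, x2, x3, x4 ≥ 0.
The cheapest feasible vertex uses only ethanol, raffinate; FCC naphtha, isomerate are not used. The energy and octane-barrels requirements are met with equality.
Optimal quantities: ethanol = 1.5132 barrels, raffinate = 1.4591 barrels.
Cost = 104.53·1.5132 + 65.91·1.4591 = 254.3441.

$254.34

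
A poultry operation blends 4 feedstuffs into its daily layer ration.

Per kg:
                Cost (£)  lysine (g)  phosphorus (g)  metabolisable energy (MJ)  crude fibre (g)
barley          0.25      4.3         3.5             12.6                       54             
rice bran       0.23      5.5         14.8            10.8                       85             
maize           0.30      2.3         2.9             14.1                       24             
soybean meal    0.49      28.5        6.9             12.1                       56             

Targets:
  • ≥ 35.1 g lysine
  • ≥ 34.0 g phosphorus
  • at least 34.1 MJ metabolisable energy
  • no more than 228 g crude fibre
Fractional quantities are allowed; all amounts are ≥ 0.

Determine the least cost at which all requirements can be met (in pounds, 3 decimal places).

£0.911

Let x1 = kg of barley, x2 = kg of rice bran, x3 = kg of maize, x4 = kg of soybean meal.
Minimise 0.25x1 + 0.23x2 + 0.3x3 + 0.49x4 s.t.:
  4.3x1 + 5.5x2 + 2.3x3 + 28.5x4 ≥ 35.1   (lysine)
  3.5x1 + 14.8x2 + 2.9x3 + 6.9x4 ≥ 34   (phosphorus)
  12.6x1 + 10.8x2 + 14.1x3 + 12.1x4 ≥ 34.1   (metabolisable energy)
  54x1 + 85x2 + 24x3 + 56x4 ≤ 228   (crude fibre)
  x1, x2, x3, x4 ≥ 0.
The minimum-cost mix takes nothing from maize — only barley, rice bran, soybean meal. The lysine, metabolisable energy, crude fibre requirements are met with equality.
That vertex is x1 = 0.1889, x2 = 2.028, x4 = 0.8118.
Total cost: 0.25·0.1889 + 0.23·2.028 + 0.49·0.8118 = 0.91145.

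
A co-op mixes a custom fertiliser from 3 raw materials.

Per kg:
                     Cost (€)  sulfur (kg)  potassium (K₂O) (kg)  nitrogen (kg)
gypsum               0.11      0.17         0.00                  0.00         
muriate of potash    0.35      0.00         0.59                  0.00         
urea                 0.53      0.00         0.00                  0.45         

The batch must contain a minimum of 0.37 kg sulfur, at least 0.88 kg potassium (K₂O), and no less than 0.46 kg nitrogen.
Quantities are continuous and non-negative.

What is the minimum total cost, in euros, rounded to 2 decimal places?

Let x1 = kg of gypsum, x2 = kg of muriate of potash, x3 = kg of urea.
min 0.11x1 + 0.35x2 + 0.53x3 s.t.:
  0.17x1 ≥ 0.37   (sulfur)
  0.59x2 ≥ 0.88   (potassium (K₂O))
  0.45x3 ≥ 0.46   (nitrogen)
  x1, x2, x3 ≥ 0.
The optimal mix uses every input. Binding constraints: sulfur, potassium (K₂O), nitrogen.
Optimal quantities: gypsum = 2.176 kg, muriate of potash = 1.492 kg, urea = 1.022 kg.
Hence cost = 0.11·2.176 + 0.35·1.492 + 0.53·1.022 = €1.3032.

€1.30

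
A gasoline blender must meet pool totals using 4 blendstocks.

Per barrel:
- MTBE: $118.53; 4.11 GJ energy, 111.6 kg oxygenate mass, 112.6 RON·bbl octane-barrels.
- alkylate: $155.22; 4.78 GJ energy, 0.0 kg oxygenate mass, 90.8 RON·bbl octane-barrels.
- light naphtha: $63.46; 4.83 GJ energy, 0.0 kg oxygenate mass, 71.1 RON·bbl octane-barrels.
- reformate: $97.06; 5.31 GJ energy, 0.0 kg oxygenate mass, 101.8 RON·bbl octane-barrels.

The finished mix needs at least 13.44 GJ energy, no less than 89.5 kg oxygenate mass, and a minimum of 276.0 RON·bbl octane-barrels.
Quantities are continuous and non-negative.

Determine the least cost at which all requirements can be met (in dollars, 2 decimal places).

Treat it as an LP. Let x1 = barrels of MTBE, x2 = barrels of alkylate, x3 = barrels of light naphtha, x4 = barrels of reformate.
Minimize 118.53x1 + 155.22x2 + 63.46x3 + 97.06x4 with:
  4.11x1 + 4.78x2 + 4.83x3 + 5.31x4 ≥ 13.44   (energy)
  111.6x1 ≥ 89.5   (oxygenate mass)
  112.6x1 + 90.8x2 + 71.1x3 + 101.8x4 ≥ 276   (octane-barrels)
  x1, x2, x3, x4 ≥ 0.
The minimum-cost mix takes nothing from alkylate, reformate — only MTBE, light naphtha. Binding constraints: oxygenate mass and octane-barrels.
Solving gives x1 = 0.80197, x3 = 2.6118.
Cost = 118.53·0.80197 + 63.46·2.6118 = 260.8023.

$260.80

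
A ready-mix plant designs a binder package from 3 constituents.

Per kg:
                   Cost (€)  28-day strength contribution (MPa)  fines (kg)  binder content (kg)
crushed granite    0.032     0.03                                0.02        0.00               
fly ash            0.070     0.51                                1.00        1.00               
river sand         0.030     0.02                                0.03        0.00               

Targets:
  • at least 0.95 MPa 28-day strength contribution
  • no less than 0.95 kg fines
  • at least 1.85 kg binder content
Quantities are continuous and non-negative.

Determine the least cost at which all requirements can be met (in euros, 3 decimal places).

€0.130

Set it up as a linear program. Let x1 = kg of crushed granite, x2 = kg of fly ash, x3 = kg of river sand.
Minimize 0.032x1 + 0.07x2 + 0.03x3 with:
  0.03x1 + 0.51x2 + 0.02x3 ≥ 0.95   (28-day strength contribution)
  0.02x1 + 1x2 + 0.03x3 ≥ 0.95   (fines)
  1x2 ≥ 1.85   (binder content)
  x1, x2, x3 ≥ 0.
The optimal basis is {fly ash}; crushed granite, river sand drop out. Binding constraint: 28-day strength contribution.
Solving gives x2 = 1.863.
Objective = 0.07·1.863 = 0.13041.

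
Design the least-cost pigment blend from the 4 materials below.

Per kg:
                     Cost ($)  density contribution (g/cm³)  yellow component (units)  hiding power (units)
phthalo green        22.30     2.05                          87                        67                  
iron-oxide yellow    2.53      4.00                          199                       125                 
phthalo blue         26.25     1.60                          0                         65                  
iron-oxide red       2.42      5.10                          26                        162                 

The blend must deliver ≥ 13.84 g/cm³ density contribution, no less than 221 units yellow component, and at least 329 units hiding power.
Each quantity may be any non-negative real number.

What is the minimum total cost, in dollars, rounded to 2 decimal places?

$7.10

This is a linear program. Let x1 = kg of phthalo green, x2 = kg of iron-oxide yellow, x3 = kg of phthalo blue, x4 = kg of iron-oxide red.
Minimize 22.3x1 + 2.53x2 + 26.25x3 + 2.42x4 subject to:
  2.05x1 + 4x2 + 1.6x3 + 5.1x4 ≥ 13.84   (density contribution)
  87x1 + 199x2 + 26x4 ≥ 221   (yellow component)
  67x1 + 125x2 + 65x3 + 162x4 ≥ 329   (hiding power)
  x1, x2, x3, x4 ≥ 0.
The optimal basis is {iron-oxide yellow, iron-oxide red}; phthalo green, phthalo blue drop out. Binding constraints: density contribution and yellow component.
That vertex is x2 = 0.8423, x4 = 2.053.
Total cost: 2.53·0.8423 + 2.42·2.053 = 7.0993.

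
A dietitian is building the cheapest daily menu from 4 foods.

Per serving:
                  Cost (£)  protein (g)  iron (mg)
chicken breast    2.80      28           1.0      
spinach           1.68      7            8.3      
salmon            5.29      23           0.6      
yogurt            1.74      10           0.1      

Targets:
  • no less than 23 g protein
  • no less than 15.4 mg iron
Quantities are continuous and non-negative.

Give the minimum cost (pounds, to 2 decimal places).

£4.07

Treat it as an LP. Let x1 = servings of chicken breast, x2 = servings of spinach, x3 = servings of salmon, x4 = servings of yogurt.
Minimize 2.8x1 + 1.68x2 + 5.29x3 + 1.74x4 subject to:
  28x1 + 7x2 + 23x3 + 10x4 ≥ 23   (protein)
  1x1 + 8.3x2 + 0.6x3 + 0.1x4 ≥ 15.4   (iron)
  x1, x2, x3, x4 ≥ 0.
At the optimum only chicken breast, spinach are positive (salmon, yogurt = 0). There the protein and iron constraints are tight.
Optimal quantities: chicken breast = 0.3687 servings, spinach = 1.811 servings.
Hence cost = 2.8·0.3687 + 1.68·1.811 = £4.0748.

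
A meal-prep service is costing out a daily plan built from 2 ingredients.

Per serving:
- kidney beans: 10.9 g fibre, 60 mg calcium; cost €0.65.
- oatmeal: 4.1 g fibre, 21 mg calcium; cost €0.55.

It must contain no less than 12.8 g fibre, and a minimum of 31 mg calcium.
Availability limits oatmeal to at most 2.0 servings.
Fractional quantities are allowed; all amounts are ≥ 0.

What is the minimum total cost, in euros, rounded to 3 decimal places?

Treat it as an LP. Let x1 = servings of kidney beans, x2 = servings of oatmeal.
Minimize 0.65x1 + 0.55x2 s.t.:
  10.9x1 + 4.1x2 ≥ 12.8   (fibre)
  60x1 + 21x2 ≥ 31   (calcium)
  x2 ≤ 2
  x1, x2 ≥ 0.
The cheapest feasible vertex uses only kidney beans; oatmeal is not used. There the fibre constraint is tight.
That vertex is x1 = 1.174.
Hence cost = 0.65·1.174 = €0.76310.

€0.763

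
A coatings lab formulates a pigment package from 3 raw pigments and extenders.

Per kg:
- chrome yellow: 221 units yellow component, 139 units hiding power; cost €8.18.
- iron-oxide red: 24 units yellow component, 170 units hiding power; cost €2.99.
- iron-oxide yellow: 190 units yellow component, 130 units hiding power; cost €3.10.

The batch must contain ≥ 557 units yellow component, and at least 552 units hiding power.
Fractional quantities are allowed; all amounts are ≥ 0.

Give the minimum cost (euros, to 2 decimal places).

€11.98

Let x1 = kg of chrome yellow, x2 = kg of iron-oxide red, x3 = kg of iron-oxide yellow.
Minimize 8.18x1 + 2.99x2 + 3.1x3 with:
  221x1 + 24x2 + 190x3 ≥ 557   (yellow component)
  139x1 + 170x2 + 130x3 ≥ 552   (hiding power)
  x1, x2, x3 ≥ 0.
The minimum-cost mix takes nothing from chrome yellow — only iron-oxide red, iron-oxide yellow. Binding constraints: yellow component and hiding power.
Optimal quantities: iron-oxide red = 1.113 kg, iron-oxide yellow = 2.791 kg.
Total cost: 2.99·1.113 + 3.1·2.791 = 11.9800.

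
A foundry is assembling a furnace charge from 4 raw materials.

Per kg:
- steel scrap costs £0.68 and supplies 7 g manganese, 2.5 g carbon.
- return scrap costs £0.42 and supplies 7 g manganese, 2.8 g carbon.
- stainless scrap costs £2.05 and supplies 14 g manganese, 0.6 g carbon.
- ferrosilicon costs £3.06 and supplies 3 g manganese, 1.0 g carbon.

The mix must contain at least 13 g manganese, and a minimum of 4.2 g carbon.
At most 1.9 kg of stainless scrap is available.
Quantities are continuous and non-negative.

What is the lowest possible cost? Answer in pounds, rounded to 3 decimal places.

Treat it as an LP. Let x1 = kg of steel scrap, x2 = kg of return scrap, x3 = kg of stainless scrap, x4 = kg of ferrosilicon.
min 0.68x1 + 0.42x2 + 2.05x3 + 3.06x4 with:
  7x1 + 7x2 + 14x3 + 3x4 ≥ 13   (manganese)
  2.5x1 + 2.8x2 + 0.6x3 + 1x4 ≥ 4.2   (carbon)
  x3 ≤ 1.9
  x1, x2, x3, x4 ≥ 0.
The cheapest feasible vertex uses only return scrap; steel scrap, stainless scrap, ferrosilicon are not used. There the manganese constraint is tight.
That vertex is x2 = 1.857.
Total cost: 0.42·1.857 = 0.77994.

£0.780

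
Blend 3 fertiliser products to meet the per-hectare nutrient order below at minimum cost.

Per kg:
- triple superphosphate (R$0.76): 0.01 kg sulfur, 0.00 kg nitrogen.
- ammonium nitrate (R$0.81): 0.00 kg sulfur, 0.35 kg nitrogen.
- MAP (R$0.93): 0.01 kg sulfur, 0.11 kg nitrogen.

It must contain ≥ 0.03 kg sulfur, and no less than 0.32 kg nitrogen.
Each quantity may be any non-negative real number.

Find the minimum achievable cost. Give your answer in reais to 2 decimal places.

R$2.77

Let x1 = kg of triple superphosphate, x2 = kg of ammonium nitrate, x3 = kg of MAP.
min 0.76x1 + 0.81x2 + 0.93x3 with:
  0.01x1 + 0.01x3 ≥ 0.03   (sulfur)
  0.35x2 + 0.11x3 ≥ 0.32   (nitrogen)
  x1, x2, x3 ≥ 0.
The minimum-cost mix takes nothing from ammonium nitrate — only triple superphosphate, MAP. There the sulfur and nitrogen constraints are tight.
Solving gives x1 = 0.09091, x3 = 2.909.
Total cost: 0.76·0.09091 + 0.93·2.909 = 2.7745.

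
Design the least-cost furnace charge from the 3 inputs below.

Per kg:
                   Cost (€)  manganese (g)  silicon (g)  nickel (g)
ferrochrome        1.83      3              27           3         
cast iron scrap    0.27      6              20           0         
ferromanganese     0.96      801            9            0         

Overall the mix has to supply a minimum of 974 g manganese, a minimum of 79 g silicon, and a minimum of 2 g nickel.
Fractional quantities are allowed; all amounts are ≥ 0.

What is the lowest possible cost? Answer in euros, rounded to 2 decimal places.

€3.05

Treat it as an LP. Let x1 = kg of ferrochrome, x2 = kg of cast iron scrap, x3 = kg of ferromanganese.
min 1.83x1 + 0.27x2 + 0.96x3 s.t.:
  3x1 + 6x2 + 801x3 ≥ 974   (manganese)
  27x1 + 20x2 + 9x3 ≥ 79   (silicon)
  3x1 ≥ 2   (nickel)
  x1, x2, x3 ≥ 0.
The optimal mix uses every input. Binding constraints: manganese, silicon, nickel.
So ferrochrome = 0.6667 kg, cast iron scrap = 2.512 kg, ferromanganese = 1.195 kg.
Hence cost = 1.83·0.6667 + 0.27·2.512 + 0.96·1.195 = €3.0455.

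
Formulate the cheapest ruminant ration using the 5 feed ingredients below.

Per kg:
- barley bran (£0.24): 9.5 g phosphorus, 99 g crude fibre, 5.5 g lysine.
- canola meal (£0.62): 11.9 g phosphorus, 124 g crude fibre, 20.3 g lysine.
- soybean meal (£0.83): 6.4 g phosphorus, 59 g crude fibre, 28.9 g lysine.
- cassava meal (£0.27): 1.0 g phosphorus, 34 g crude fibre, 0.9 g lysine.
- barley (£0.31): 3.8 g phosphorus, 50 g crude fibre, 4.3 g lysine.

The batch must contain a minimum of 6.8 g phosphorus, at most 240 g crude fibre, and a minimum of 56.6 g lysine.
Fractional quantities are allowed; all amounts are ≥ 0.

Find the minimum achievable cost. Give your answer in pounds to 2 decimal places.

£1.63

This is a linear program. Let x1 = kg of barley bran, x2 = kg of canola meal, x3 = kg of soybean meal, x4 = kg of cassava meal, x5 = kg of barley.
Minimise 0.24x1 + 0.62x2 + 0.83x3 + 0.27x4 + 0.31x5 s.t.:
  9.5x1 + 11.9x2 + 6.4x3 + 1x4 + 3.8x5 ≥ 6.8   (phosphorus)
  99x1 + 124x2 + 59x3 + 34x4 + 50x5 ≤ 240   (crude fibre)
  5.5x1 + 20.3x2 + 28.9x3 + 0.9x4 + 4.3x5 ≥ 56.6   (lysine)
  x1, x2, x3, x4, x5 ≥ 0.
The optimal basis is {soybean meal}; barley bran, canola meal, cassava meal, barley drop out. There the lysine constraint is tight.
So soybean meal = 1.958 kg.
Objective = 0.83·1.958 = 1.6251.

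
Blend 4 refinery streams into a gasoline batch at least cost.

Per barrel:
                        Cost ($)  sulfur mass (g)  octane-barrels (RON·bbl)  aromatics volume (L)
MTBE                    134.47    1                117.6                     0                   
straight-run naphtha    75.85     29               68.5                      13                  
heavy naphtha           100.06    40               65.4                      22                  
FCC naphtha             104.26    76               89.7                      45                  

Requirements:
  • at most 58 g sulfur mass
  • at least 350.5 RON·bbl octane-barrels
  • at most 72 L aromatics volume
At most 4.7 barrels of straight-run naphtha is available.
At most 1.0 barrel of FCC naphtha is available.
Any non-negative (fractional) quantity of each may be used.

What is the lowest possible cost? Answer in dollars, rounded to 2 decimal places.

Treat it as an LP. Let x1 = barrels of MTBE, x2 = barrels of straight-run naphtha, x3 = barrels of heavy naphtha, x4 = barrels of FCC naphtha.
min 134.47x1 + 75.85x2 + 100.06x3 + 104.26x4 with:
  1x1 + 29x2 + 40x3 + 76x4 ≤ 58   (sulfur mass)
  117.6x1 + 68.5x2 + 65.4x3 + 89.7x4 ≥ 350.5   (octane-barrels)
  13x2 + 22x3 + 45x4 ≤ 72   (aromatics volume)
  x2 ≤ 4.7
  x4 ≤ 1
  x1, x2, x3, x4 ≥ 0.
The minimum-cost mix takes nothing from heavy naphtha, FCC naphtha — only MTBE, straight-run naphtha. The sulfur mass and octane-barrels requirements are met with equality.
Optimal quantities: MTBE = 1.8527 barrels, straight-run naphtha = 1.9361 barrels.
Hence cost = 134.47·1.8527 + 75.85·1.9361 = $395.9858.

$395.99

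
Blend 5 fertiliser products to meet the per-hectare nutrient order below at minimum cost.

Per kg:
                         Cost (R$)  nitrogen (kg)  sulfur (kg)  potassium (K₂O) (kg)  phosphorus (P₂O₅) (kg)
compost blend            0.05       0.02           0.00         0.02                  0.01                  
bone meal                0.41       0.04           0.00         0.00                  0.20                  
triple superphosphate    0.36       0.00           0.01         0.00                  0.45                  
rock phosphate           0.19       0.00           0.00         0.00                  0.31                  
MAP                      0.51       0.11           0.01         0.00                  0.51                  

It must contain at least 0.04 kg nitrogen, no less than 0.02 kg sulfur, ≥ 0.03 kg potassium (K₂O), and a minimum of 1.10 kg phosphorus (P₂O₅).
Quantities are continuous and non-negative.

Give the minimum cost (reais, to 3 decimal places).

Let x1 = kg of compost blend, x2 = kg of bone meal, x3 = kg of triple superphosphate, x4 = kg of rock phosphate, x5 = kg of MAP.
min 0.05x1 + 0.41x2 + 0.36x3 + 0.19x4 + 0.51x5 subject to:
  0.02x1 + 0.04x2 + 0.11x5 ≥ 0.04   (nitrogen)
  0.01x3 + 0.01x5 ≥ 0.02   (sulfur)
  0.02x1 ≥ 0.03   (potassium (K₂O))
  0.01x1 + 0.2x2 + 0.45x3 + 0.31x4 + 0.51x5 ≥ 1.1   (phosphorus (P₂O₅))
  x1, x2, x3, x4, x5 ≥ 0.
The cheapest feasible vertex uses only compost blend, triple superphosphate, rock phosphate, MAP; bone meal is not used. Binding constraints: nitrogen, sulfur, potassium (K₂O), phosphorus (P₂O₅).
Optimal quantities: compost blend = 1.5 kg, triple superphosphate = 1.909 kg, rock phosphate = 0.5792 kg, MAP = 0.09091 kg.
Total cost: 0.05·1.5 + 0.36·1.909 + 0.19·0.5792 + 0.51·0.09091 = 0.91865.

R$0.919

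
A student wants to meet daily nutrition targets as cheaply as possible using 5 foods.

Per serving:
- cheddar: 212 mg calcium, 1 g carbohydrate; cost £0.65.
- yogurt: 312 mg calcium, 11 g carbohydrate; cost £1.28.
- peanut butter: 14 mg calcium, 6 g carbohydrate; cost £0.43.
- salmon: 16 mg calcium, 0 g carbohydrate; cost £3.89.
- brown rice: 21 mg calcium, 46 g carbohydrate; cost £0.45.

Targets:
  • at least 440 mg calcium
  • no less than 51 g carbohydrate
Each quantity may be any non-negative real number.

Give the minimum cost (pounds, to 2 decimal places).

£1.76

Let x1 = servings of cheddar, x2 = servings of yogurt, x3 = servings of peanut butter, x4 = servings of salmon, x5 = servings of brown rice.
Minimise 0.65x1 + 1.28x2 + 0.43x3 + 3.89x4 + 0.45x5 s.t.:
  212x1 + 312x2 + 14x3 + 16x4 + 21x5 ≥ 440   (calcium)
  1x1 + 11x2 + 6x3 + 46x5 ≥ 51   (carbohydrate)
  x1, x2, x3, x4, x5 ≥ 0.
The optimal basis is {cheddar, brown rice}; yogurt, peanut butter, salmon drop out. Binding constraints: calcium and carbohydrate.
Solving gives x1 = 1.97, x5 = 1.066.
Cost = 0.65·1.97 + 0.45·1.066 = 1.7602.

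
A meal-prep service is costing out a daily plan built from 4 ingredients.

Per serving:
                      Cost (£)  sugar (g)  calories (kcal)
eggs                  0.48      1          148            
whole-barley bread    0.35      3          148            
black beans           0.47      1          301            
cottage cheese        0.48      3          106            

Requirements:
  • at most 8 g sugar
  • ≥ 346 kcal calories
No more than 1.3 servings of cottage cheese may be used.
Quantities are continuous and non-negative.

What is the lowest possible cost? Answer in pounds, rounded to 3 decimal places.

Treat it as an LP. Let x1 = servings of eggs, x2 = servings of whole-barley bread, x3 = servings of black beans, x4 = servings of cottage cheese.
Minimise 0.48x1 + 0.35x2 + 0.47x3 + 0.48x4 with:
  1x1 + 3x2 + 1x3 + 3x4 ≤ 8   (sugar)
  148x1 + 148x2 + 301x3 + 106x4 ≥ 346   (calories)
  x4 ≤ 1.3
  x1, x2, x3, x4 ≥ 0.
The cheapest feasible vertex uses only black beans; eggs, whole-barley bread, cottage cheese are not used. The calories requirement is met with equality.
So black beans = 1.1495 servings.
Objective = 0.47·1.1495 = 0.54027.

£0.540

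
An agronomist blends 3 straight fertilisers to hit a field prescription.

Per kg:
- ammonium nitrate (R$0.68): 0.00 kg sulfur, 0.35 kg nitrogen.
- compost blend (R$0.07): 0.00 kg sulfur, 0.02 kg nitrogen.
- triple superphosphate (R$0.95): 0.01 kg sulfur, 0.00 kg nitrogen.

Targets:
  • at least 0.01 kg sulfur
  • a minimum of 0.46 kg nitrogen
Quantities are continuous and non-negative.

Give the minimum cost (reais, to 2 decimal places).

R$1.84

Let x1 = kg of ammonium nitrate, x2 = kg of compost blend, x3 = kg of triple superphosphate.
min 0.68x1 + 0.07x2 + 0.95x3 subject to:
  0.01x3 ≥ 0.01   (sulfur)
  0.35x1 + 0.02x2 ≥ 0.46   (nitrogen)
  x1, x2, x3 ≥ 0.
The optimal basis is {ammonium nitrate, triple superphosphate}; compost blend drops out. There the sulfur and nitrogen constraints are tight.
Solving gives x1 = 1.314, x3 = 1.
Cost = 0.68·1.314 + 0.95·1 = 1.8435.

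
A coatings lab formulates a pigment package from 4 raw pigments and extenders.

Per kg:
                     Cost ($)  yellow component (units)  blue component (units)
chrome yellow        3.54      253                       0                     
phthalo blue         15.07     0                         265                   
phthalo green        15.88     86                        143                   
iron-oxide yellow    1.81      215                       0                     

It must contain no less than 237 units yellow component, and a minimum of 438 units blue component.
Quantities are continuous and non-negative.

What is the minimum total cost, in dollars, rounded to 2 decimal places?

This is a linear program. Let x1 = kg of chrome yellow, x2 = kg of phthalo blue, x3 = kg of phthalo green, x4 = kg of iron-oxide yellow.
Minimise 3.54x1 + 15.07x2 + 15.88x3 + 1.81x4 subject to:
  253x1 + 86x3 + 215x4 ≥ 237   (yellow component)
  265x2 + 143x3 ≥ 438   (blue component)
  x1, x2, x3, x4 ≥ 0.
The cheapest feasible vertex uses only phthalo blue, iron-oxide yellow; chrome yellow, phthalo green are not used. There the yellow component and blue component constraints are tight.
Optimal quantities: phthalo blue = 1.6528 kg, iron-oxide yellow = 1.1023 kg.
Cost = 15.07·1.6528 + 1.81·1.1023 = 26.9029.

$26.90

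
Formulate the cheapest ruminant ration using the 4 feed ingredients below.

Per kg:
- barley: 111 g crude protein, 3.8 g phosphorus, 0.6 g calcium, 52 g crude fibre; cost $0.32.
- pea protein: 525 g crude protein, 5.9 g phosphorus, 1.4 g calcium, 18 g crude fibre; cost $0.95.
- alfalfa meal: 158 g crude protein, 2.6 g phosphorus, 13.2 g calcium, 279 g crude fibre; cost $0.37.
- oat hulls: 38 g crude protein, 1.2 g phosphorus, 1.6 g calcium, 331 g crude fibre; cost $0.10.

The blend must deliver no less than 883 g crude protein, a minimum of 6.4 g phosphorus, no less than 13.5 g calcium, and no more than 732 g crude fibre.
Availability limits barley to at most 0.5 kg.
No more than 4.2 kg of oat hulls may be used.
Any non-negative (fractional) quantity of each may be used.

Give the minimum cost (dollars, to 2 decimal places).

$1.67

Set it up as a linear program. Let x1 = kg of barley, x2 = kg of pea protein, x3 = kg of alfalfa meal, x4 = kg of oat hulls.
Minimize 0.32x1 + 0.95x2 + 0.37x3 + 0.1x4 s.t.:
  111x1 + 525x2 + 158x3 + 38x4 ≥ 883   (crude protein)
  3.8x1 + 5.9x2 + 2.6x3 + 1.2x4 ≥ 6.4   (phosphorus)
  0.6x1 + 1.4x2 + 13.2x3 + 1.6x4 ≥ 13.5   (calcium)
  52x1 + 18x2 + 279x3 + 331x4 ≤ 732   (crude fibre)
  x1 ≤ 0.5
  x4 ≤ 4.2
  x1, x2, x3, x4 ≥ 0.
The optimal basis is {pea protein, alfalfa meal}; barley, oat hulls drop out. Binding constraints: crude protein and calcium.
So pea protein = 1.419 kg, alfalfa meal = 0.8722 kg.
Objective = 0.95·1.419 + 0.37·0.8722 = 1.6708.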